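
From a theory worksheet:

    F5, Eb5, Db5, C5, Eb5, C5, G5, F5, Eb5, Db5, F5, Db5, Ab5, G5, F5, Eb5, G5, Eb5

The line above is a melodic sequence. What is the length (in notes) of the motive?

18 notes total. Splitting into 3 groups of 6:
F5 Eb5 Db5 C5 Eb5 C5 | G5 F5 Eb5 Db5 F5 Db5 | Ab5 G5 F5 Eb5 G5 Eb5
Every group is a transposition up a 2nd of the one before; no shorter unit works.

6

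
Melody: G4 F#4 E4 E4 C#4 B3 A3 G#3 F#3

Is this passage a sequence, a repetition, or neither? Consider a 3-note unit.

neither

Note 1 of cell 2 is E4; if this were a sequence it would be D4. No unit length gives a consistent transposition pattern.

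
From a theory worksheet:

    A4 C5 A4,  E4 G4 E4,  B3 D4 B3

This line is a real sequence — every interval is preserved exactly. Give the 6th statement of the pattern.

With a 3-note motive the entries are A4, E4, B3, each down a 4th from the previous.
Carrying on: F#3 → C#3 → G#2.
Statement 6 starts on G#2 and keeps the same exact contour: G#2 B2 G#2.

G#2 B2 G#2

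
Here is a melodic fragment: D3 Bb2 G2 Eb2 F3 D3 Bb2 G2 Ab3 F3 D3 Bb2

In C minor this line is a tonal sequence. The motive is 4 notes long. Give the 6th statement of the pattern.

G4 Eb4 C4 Ab3

With a 4-note motive the entries are D3, F3, Ab3, each up a 3rd from the previous.
Carrying on: C4 → Eb4 → G4.
So cell 6 is G4 Eb4 C4 Ab3.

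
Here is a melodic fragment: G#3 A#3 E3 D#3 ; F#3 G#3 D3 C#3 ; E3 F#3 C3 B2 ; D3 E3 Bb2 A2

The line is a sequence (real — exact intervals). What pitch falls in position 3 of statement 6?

Gb2

The unit is 4 notes. Position-3 pitches of the 4 shown cells: E3, D3, C3, Bb2.
Extending down a 2nd: Ab2 → Gb2.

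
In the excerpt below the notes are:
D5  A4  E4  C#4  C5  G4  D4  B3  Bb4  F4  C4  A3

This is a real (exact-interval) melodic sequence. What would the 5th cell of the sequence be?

Gb4 Db4 Ab3 F3

With a 4-note motive the entries are D5, C5, Bb4, each down a 2nd from the previous.
Continuing the starts: Ab4 → Gb4.
Statement 5 starts on Gb4 and keeps the same exact contour: Gb4 Db4 Ab3 F3.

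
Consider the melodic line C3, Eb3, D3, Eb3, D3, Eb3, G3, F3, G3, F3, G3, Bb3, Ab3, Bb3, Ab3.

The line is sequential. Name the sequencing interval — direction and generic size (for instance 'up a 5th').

up a 3rd

With a 5-note motive the entries are C3, Eb3, G3, each up a 3rd from the previous.
C3 to Eb3 is up a 3rd.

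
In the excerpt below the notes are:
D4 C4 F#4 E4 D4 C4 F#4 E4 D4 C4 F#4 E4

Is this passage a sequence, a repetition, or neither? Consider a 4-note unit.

repetition

Each 4-note cell is identical (D4 C4 F#4 E4), restated at the same pitch.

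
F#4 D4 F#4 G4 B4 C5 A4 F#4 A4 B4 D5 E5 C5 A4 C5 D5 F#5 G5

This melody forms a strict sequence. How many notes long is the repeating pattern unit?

There are 18 notes; a 6-note unit gives 3 cells:
F#4 D4 F#4 G4 B4 C5 | A4 F#4 A4 B4 D5 E5 | C5 A4 C5 D5 F#5 G5
Every group is a transposition up a 3rd of the one before; no shorter unit works.

6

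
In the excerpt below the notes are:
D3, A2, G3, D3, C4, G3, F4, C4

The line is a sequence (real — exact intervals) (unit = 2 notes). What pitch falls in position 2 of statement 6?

Bb4

Grouping in 2s, the 2nd note of each cell is A2, D3, G3, C4.
Each moves up a 4th. Continuing: F4 → Bb4.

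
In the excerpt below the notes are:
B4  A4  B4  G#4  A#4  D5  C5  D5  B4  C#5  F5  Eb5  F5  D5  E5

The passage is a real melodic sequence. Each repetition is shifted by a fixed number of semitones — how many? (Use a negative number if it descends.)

Taking 5-note groups, the heads are B4, D5, F5: the pattern moves up a 3rd.
B4→D5 is 74 − 71 = 3 semitones.

3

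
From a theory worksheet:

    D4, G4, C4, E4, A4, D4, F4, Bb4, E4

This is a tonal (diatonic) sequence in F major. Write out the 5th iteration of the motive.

A4 D5 G4

With a 3-note motive the entries are D4, E4, F4, each up a 2nd from the previous.
Carrying on: G4 → A4.
From A4 the diatonic shape gives A4 D5 G4.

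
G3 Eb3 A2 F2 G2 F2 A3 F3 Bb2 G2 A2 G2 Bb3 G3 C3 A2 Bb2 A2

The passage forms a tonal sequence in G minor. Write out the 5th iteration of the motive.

D4 Bb3 Eb3 C3 D3 C3

Unit = 6 notes; the statements start on G3, A3, Bb3, moving up a 2nd each time.
Carrying on: C4 → D4.
Statement 5 starts on D4 and keeps the same diatonic contour: D4 Bb3 Eb3 C3 D3 C3.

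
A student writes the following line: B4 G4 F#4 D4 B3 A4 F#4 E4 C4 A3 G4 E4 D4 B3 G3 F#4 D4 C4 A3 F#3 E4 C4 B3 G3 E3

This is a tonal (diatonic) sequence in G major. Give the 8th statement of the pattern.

B3 G3 F#3 D3 B2

With a 5-note motive the entries are B4, A4, G4, F#4, E4, each down a 2nd from the previous.
Extending down a 2nd: D4 → C4 → B3.
So cell 8 is B3 G3 F#3 D3 B2.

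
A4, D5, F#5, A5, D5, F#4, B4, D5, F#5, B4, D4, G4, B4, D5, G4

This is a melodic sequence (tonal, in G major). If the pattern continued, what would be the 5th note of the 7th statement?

F#3

The unit is 5 notes. Position-5 pitches of the 3 shown cells: D5, B4, G4.
Extending down a 3rd: E4 → C4 → A3 → F#3.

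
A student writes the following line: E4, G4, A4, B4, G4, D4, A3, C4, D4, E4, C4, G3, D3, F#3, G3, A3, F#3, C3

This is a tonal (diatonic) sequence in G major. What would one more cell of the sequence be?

G2 B2 C3 D3 B2 F#2

Unit = 6 notes; the statements start on E4, A3, D3, moving down a 5th each time.
So cell 4 is G2 B2 C3 D3 B2 F#2.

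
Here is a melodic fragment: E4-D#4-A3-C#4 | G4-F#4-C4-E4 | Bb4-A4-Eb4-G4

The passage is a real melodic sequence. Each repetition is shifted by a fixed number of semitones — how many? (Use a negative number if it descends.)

3

The 4-note cells begin on E4, G4, Bb4 — each up a 3rd from the last.
E4 to G4 spans +3 semitones.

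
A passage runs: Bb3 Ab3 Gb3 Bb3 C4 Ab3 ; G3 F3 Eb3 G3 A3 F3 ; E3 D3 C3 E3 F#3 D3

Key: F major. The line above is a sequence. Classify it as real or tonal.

Each cell has the same semitone pattern (-2, -2, 4, 2, -4) — intervals are preserved exactly.
And Ab3 lies outside F major, so the sequence is real rather than tonal.

real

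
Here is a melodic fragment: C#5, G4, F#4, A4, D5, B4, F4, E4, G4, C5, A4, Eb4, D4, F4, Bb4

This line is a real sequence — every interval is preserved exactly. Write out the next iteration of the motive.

G4 Db4 C4 Eb4 Ab4

With a 5-note motive the entries are C#5, B4, A4, each down a 2nd from the previous.
From G4 the exact shape gives G4 Db4 C4 Eb4 Ab4.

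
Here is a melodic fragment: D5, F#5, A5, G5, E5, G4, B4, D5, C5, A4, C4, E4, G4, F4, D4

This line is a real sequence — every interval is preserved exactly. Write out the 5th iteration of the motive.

With a 5-note motive the entries are D5, G4, C4, each down a 5th from the previous.
Continuing the starts: F3 → Bb2.
Statement 5 starts on Bb2 and keeps the same exact contour: Bb2 D3 F3 Eb3 C3.

Bb2 D3 F3 Eb3 C3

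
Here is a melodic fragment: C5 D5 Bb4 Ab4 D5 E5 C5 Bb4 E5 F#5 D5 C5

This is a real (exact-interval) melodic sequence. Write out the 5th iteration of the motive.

G#5 A#5 F#5 E5

Taking 4-note groups, the heads are C5, D5, E5: the pattern moves up a 2nd.
Continuing the starts: F#5 → G#5.
So cell 5 is G#5 A#5 F#5 E5.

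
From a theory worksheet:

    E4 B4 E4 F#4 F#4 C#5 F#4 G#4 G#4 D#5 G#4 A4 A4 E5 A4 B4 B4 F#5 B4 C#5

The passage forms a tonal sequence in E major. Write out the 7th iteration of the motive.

D#5 A5 D#5 E5

Unit = 4 notes; the statements start on E4, F#4, G#4, A4, B4, moving up a 2nd each time.
Carrying on: C#5 → D#5.
So cell 7 is D#5 A5 D#5 E5.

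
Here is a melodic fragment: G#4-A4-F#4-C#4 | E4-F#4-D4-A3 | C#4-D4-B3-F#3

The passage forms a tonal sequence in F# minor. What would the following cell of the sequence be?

A3 B3 G#3 D3

Taking 4-note groups, the heads are G#4, E4, C#4: the pattern moves down a 3rd.
So cell 4 is A3 B3 G#3 D3.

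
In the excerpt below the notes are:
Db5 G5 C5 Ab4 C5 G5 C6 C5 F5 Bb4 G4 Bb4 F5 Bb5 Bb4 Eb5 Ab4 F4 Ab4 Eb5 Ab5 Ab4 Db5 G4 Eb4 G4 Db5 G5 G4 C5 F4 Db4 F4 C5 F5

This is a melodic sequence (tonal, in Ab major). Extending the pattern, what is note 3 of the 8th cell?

C4

The unit is 7 notes. Position-3 pitches of the 5 shown cells: C5, Bb4, Ab4, G4, F4.
Extending down a 2nd: Eb4 → Db4 → C4.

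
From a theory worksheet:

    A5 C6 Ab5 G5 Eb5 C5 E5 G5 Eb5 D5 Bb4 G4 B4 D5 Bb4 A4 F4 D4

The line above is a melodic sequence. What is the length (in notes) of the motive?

6

There are 18 notes; a 6-note unit gives 3 cells:
A5 C6 Ab5 G5 Eb5 C5 | E5 G5 Eb5 D5 Bb4 G4 | B4 D5 Bb4 A4 F4 D4
Every group is a transposition down a 4th of the one before; no shorter unit works.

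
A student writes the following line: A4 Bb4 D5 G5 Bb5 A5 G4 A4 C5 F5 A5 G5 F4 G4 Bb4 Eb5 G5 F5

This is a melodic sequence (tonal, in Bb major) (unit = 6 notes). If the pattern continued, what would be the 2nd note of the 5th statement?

Eb4

The unit is 6 notes. Position-2 pitches of the 3 shown cells: Bb4, A4, G4.
Each moves down a 2nd. Continuing: F4 → Eb4.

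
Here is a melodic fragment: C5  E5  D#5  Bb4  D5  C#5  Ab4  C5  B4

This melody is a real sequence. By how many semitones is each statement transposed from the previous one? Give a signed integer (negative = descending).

The 3-note cells begin on C5, Bb4, Ab4 — each down a 2nd from the last.
C5 to Bb4 spans -2 semitones.

-2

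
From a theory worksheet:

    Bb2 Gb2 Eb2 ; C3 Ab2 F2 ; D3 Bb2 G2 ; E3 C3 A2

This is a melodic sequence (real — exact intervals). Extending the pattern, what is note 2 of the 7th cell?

Grouping in 3s, the 2nd note of each cell is Gb2, Ab2, Bb2, C3.
Carrying that up a 2nd forward: D3 → E3 → F#3.

F#3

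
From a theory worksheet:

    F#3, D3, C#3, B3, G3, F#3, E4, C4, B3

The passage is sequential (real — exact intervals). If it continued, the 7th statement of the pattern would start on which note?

The 3-note cells begin on F#3, B3, E4 — each up a 4th from the last.
Extending the heads up a 4th: A4 → D5 → G5 → C6.

C6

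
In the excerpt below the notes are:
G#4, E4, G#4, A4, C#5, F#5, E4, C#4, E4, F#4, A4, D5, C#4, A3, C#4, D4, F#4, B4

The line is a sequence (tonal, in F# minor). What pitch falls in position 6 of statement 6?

C#4

With 6-note cells, note 6 of each statement runs F#5, D5, B4.
Extending down a 3rd: G#4 → E4 → C#4.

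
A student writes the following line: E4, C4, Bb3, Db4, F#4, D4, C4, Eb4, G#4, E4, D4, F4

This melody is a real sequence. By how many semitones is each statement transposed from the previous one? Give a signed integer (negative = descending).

2

The 4-note cells begin on E4, F#4, G#4 — each up a 2nd from the last.
E4 to F#4 spans +2 semitones.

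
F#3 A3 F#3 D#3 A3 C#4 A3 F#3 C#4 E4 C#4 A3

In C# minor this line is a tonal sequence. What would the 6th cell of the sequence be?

B4 D#5 B4 G#4

With a 4-note motive the entries are F#3, A3, C#4, each up a 3rd from the previous.
Carrying on: E4 → G#4 → B4.
From B4 the diatonic shape gives B4 D#5 B4 G#4.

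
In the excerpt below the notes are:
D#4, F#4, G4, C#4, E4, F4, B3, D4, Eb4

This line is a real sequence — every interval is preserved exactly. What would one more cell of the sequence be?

A3 C4 Db4

With a 3-note motive the entries are D#4, C#4, B3, each down a 2nd from the previous.
So cell 4 is A3 C4 Db4.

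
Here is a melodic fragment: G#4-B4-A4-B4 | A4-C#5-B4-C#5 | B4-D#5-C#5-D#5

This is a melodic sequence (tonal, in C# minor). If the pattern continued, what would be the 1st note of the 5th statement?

D#5

With 4-note cells, note 1 of each statement runs G#4, A4, B4.
Carrying that up a 2nd forward: C#5 → D#5.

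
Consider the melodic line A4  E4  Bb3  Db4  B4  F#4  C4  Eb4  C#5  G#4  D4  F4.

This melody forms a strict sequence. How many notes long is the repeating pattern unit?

Try groups of 4 (3 cells in 12 notes):
A4 E4 Bb3 Db4 | B4 F#4 C4 Eb4 | C#5 G#4 D4 F4
Every group is a transposition up a 2nd of the one before; no shorter unit works.

4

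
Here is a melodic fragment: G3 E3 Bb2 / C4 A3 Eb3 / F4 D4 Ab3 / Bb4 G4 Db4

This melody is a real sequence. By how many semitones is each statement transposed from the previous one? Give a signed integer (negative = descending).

5

Taking 3-note groups, the heads are G3, C4, F4, Bb4: the pattern moves up a 4th.
G3 to C4 spans +5 semitones.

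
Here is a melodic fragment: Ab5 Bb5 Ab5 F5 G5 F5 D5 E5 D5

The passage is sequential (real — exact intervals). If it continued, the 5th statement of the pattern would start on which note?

G#4

Unit = 3 notes; the statements start on Ab5, F5, D5, moving down a 3rd each time.
Continuing: B4 → G#4. Statement 5 starts on G#4.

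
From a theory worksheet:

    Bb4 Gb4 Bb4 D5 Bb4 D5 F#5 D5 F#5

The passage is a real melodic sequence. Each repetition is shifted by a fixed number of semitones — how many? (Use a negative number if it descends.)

4

Unit = 3 notes; the statements start on Bb4, D5, F#5, moving up a 3rd each time.
Counting half-steps from Bb4 to D5: 4.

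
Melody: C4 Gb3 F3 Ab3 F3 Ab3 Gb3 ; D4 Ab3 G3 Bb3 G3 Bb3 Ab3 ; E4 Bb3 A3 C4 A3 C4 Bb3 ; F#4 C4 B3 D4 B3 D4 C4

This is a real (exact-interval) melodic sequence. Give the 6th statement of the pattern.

The 7-note cells begin on C4, D4, E4, F#4 — each up a 2nd from the last.
Extending up a 2nd: G#4 → A#4.
From A#4 the exact shape gives A#4 E4 D#4 F#4 D#4 F#4 E4.

A#4 E4 D#4 F#4 D#4 F#4 E4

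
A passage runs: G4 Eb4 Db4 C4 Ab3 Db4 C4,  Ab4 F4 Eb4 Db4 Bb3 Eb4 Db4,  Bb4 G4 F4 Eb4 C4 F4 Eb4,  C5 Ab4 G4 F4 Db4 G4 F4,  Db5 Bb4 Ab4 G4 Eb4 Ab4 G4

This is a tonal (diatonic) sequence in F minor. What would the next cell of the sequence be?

The 7-note cells begin on G4, Ab4, Bb4, C5, Db5 — each up a 2nd from the last.
So cell 6 is Eb5 C5 Bb4 Ab4 F4 Bb4 Ab4.

Eb5 C5 Bb4 Ab4 F4 Bb4 Ab4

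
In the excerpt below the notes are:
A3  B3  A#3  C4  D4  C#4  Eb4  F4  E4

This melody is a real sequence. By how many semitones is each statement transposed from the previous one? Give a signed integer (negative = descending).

With a 3-note motive the entries are A3, C4, Eb4, each up a 3rd from the previous.
A3→C4 is 60 − 57 = 3 semitones.

3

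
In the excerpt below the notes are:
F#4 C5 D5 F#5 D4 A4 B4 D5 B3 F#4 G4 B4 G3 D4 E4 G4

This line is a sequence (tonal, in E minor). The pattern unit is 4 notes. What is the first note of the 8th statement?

Taking 4-note groups, the heads are F#4, D4, B3, G3: the pattern moves down a 3rd.
Continuing: E3 → C3 → A2 → F#2. Statement 8 starts on F#2.

F#2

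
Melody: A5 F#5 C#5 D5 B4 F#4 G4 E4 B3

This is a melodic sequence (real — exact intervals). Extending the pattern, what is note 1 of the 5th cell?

F3

With 3-note cells, note 1 of each statement runs A5, D5, G4.
Carrying that down a 5th forward: C4 → F3.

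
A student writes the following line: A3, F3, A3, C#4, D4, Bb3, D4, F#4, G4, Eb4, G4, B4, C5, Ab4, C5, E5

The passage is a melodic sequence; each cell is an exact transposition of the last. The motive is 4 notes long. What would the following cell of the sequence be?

Unit = 4 notes; the statements start on A3, D4, G4, C5, moving up a 4th each time.
So cell 5 is F5 Db5 F5 A5.

F5 Db5 F5 A5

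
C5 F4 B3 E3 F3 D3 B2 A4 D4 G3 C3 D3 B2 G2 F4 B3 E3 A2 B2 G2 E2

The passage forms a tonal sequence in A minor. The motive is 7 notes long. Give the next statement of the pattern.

With a 7-note motive the entries are C5, A4, F4, each down a 3rd from the previous.
So cell 4 is D4 G3 C3 F2 G2 E2 C2.

D4 G3 C3 F2 G2 E2 C2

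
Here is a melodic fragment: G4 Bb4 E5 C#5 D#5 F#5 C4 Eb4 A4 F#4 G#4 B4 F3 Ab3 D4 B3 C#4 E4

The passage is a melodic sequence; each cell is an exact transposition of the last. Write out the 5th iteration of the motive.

The 6-note cells begin on G4, C4, F3 — each down a 5th from the last.
Carrying on: Bb2 → Eb2.
So cell 5 is Eb2 Gb2 C3 A2 B2 D3.

Eb2 Gb2 C3 A2 B2 D3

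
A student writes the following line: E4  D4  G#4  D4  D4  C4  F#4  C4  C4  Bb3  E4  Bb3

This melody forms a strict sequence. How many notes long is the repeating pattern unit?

12 notes total. Splitting into 3 groups of 4:
E4 D4 G#4 D4 | D4 C4 F#4 C4 | C4 Bb3 E4 Bb3
That's a consistent down a 2nd shift per cell, and no other grouping gives one.

4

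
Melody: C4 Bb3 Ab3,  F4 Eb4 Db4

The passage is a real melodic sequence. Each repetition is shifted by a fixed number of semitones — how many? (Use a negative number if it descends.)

5

With a 3-note motive the entries are C4, F4, each up a 4th from the previous.
C4 to F4 spans +5 semitones.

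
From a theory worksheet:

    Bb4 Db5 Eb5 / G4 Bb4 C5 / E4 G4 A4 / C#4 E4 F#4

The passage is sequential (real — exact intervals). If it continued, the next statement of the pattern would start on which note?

Unit = 3 notes; the statements start on Bb4, G4, E4, C#4, moving down a 3rd each time.
The next head, down a 3rd from C#4, is A#3.

A#3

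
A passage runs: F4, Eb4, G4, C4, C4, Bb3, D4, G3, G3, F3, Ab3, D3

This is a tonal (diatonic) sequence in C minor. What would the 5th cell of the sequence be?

Ab2 G2 Bb2 Eb2

Taking 4-note groups, the heads are F4, C4, G3: the pattern moves down a 4th.
Continuing the starts: D3 → Ab2.
Statement 5 starts on Ab2 and keeps the same diatonic contour: Ab2 G2 Bb2 Eb2.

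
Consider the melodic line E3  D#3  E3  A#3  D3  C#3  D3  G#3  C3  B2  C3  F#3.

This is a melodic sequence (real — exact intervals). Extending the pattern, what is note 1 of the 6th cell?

Gb2

With 4-note cells, note 1 of each statement runs E3, D3, C3.
Extending down a 2nd: Bb2 → Ab2 → Gb2.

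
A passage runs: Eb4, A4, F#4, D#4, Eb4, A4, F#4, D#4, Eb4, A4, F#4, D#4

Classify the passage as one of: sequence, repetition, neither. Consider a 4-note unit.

Each 4-note cell is identical (Eb4 A4 F#4 D#4), restated at the same pitch.

repetition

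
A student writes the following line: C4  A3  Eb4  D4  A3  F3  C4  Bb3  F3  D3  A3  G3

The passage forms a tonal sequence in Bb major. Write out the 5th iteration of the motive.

Bb2 G2 D3 C3

Taking 4-note groups, the heads are C4, A3, F3: the pattern moves down a 3rd.
Extending down a 3rd: D3 → Bb2.
Statement 5 starts on Bb2 and keeps the same diatonic contour: Bb2 G2 D3 C3.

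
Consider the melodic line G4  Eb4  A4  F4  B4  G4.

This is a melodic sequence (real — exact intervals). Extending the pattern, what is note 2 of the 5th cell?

B4

Grouping in 2s, the 2nd note of each cell is Eb4, F4, G4.
Each moves up a 2nd. Continuing: A4 → B4.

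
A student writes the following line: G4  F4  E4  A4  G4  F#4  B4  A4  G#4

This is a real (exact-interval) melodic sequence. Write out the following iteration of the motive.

C#5 B4 A#4

With a 3-note motive the entries are G4, A4, B4, each up a 2nd from the previous.
Statement 4 starts on C#5 and keeps the same exact contour: C#5 B4 A#4.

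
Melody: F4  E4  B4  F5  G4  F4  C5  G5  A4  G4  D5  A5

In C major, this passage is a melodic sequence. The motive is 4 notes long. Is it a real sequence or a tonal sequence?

Every note is diatonic to C major.
Cell 1 has -1 semitones from note 1 to 2, but cell 2 has -2 — the interval quality changes while the contour stays the same, which is the hallmark of a tonal sequence.

tonal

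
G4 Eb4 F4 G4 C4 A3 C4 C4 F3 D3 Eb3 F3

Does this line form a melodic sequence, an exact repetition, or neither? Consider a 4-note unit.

Note 3 of cell 2 is C4; if this were a sequence it would be Bb3. No unit length gives a consistent transposition pattern.

neither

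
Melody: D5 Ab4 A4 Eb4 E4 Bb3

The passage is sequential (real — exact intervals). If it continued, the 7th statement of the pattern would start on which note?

Unit = 2 notes; the statements start on D5, A4, E4, moving down a 4th each time.
Extending the heads down a 4th: B3 → F#3 → C#3 → G#2.

G#2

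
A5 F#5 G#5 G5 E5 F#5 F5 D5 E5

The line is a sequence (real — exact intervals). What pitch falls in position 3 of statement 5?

C5

Grouping in 3s, the 3rd note of each cell is G#5, F#5, E5.
Each moves down a 2nd. Continuing: D5 → C5.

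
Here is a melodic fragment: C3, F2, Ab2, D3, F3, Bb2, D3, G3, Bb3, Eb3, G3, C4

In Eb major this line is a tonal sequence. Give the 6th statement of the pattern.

Taking 4-note groups, the heads are C3, F3, Bb3: the pattern moves up a 4th.
Continuing the starts: Eb4 → Ab4 → D5.
From D5 the diatonic shape gives D5 G4 Bb4 Eb5.

D5 G4 Bb4 Eb5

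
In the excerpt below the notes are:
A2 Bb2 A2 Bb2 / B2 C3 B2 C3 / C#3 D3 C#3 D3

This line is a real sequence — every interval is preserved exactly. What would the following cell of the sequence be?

The 4-note cells begin on A2, B2, C#3 — each up a 2nd from the last.
So cell 4 is D#3 E3 D#3 E3.

D#3 E3 D#3 E3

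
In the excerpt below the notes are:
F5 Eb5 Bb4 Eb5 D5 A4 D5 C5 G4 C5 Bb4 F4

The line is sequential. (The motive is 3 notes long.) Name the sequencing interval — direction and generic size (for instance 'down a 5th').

down a 2nd

The 3-note cells begin on F5, Eb5, D5, C5 — each down a 2nd from the last.
F5 to Eb5 is down a 2nd.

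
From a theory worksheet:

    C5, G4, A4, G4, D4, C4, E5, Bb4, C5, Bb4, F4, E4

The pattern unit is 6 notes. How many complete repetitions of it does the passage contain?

12 notes in groups of 6 gives 12/6 = 2 statements.
Starts: C5, E5 — each up a 3rd.

2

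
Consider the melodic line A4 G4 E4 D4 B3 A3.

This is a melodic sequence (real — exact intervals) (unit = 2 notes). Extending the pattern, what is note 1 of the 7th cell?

The unit is 2 notes. Position-1 pitches of the 3 shown cells: A4, E4, B3.
Extending down a 4th: F#3 → C#3 → G#2 → D#2.

D#2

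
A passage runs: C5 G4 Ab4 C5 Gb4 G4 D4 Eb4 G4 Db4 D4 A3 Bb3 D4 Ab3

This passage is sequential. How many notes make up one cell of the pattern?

5

Try groups of 5 (3 cells in 15 notes):
C5 G4 Ab4 C5 Gb4 | G4 D4 Eb4 G4 Db4 | D4 A3 Bb3 D4 Ab3
Every group is a transposition down a 4th of the one before; no shorter unit works.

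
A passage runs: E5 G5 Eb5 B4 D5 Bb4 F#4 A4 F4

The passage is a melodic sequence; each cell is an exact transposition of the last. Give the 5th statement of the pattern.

G#3 B3 G3

The 3-note cells begin on E5, B4, F#4 — each down a 4th from the last.
Extending down a 4th: C#4 → G#3.
So cell 5 is G#3 B3 G3.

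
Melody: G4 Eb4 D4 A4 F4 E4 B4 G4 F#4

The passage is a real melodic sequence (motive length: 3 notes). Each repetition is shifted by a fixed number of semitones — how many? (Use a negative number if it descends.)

2

Taking 3-note groups, the heads are G4, A4, B4: the pattern moves up a 2nd.
Counting half-steps from G4 to A4: 2.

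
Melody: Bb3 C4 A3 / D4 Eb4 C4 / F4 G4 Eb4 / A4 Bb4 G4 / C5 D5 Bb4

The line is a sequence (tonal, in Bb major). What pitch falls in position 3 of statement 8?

With 3-note cells, note 3 of each statement runs A3, C4, Eb4, G4, Bb4.
Each moves up a 3rd. Continuing: D5 → F5 → A5.

A5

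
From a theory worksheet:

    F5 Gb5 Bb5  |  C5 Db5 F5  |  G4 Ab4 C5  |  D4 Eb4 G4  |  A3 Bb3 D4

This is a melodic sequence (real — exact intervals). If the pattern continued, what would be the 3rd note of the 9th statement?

F#2

Grouping in 3s, the 3rd note of each cell is Bb5, F5, C5, G4, D4.
Each moves down a 4th. Continuing: A3 → E3 → B2 → F#2.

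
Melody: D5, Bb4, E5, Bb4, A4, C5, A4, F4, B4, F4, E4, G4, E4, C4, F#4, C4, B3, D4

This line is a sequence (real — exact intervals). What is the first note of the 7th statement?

With a 6-note motive the entries are D5, A4, E4, each down a 4th from the previous.
Extending the heads down a 4th: B3 → F#3 → C#3 → G#2.

G#2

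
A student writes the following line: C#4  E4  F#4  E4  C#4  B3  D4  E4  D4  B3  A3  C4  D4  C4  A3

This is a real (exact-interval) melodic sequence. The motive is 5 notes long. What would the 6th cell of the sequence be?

Eb3 Gb3 Ab3 Gb3 Eb3

Unit = 5 notes; the statements start on C#4, B3, A3, moving down a 2nd each time.
Continuing the starts: G3 → F3 → Eb3.
Statement 6 starts on Eb3 and keeps the same exact contour: Eb3 Gb3 Ab3 Gb3 Eb3.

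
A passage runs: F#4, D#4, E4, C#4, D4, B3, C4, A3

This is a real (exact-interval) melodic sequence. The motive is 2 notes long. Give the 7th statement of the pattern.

Gb3 Eb3

Taking 2-note groups, the heads are F#4, E4, D4, C4: the pattern moves down a 2nd.
Continuing the starts: Bb3 → Ab3 → Gb3.
Statement 7 starts on Gb3 and keeps the same exact contour: Gb3 Eb3.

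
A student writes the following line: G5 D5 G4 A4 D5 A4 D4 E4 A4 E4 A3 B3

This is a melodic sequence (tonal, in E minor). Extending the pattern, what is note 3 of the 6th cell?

With 4-note cells, note 3 of each statement runs G4, D4, A3.
Carrying that down a 4th forward: E3 → B2 → F#2.

F#2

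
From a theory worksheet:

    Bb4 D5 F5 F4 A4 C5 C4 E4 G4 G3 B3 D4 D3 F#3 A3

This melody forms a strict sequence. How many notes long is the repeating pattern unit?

3

15 notes total. Splitting into 5 groups of 3:
Bb4 D5 F5 | F4 A4 C5 | C4 E4 G4 | G3 B3 D4 | D3 F#3 A3
That's a consistent down a 4th shift per cell, and no other grouping gives one.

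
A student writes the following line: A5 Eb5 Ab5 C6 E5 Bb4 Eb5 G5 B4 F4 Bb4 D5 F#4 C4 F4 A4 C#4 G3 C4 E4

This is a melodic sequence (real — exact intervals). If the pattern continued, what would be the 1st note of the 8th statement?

With 4-note cells, note 1 of each statement runs A5, E5, B4, F#4, C#4.
Each moves down a 4th. Continuing: G#3 → D#3 → A#2.

A#2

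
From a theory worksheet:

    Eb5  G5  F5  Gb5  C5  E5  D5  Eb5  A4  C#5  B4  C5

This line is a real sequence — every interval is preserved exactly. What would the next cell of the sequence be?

Taking 4-note groups, the heads are Eb5, C5, A4: the pattern moves down a 3rd.
Statement 4 starts on F#4 and keeps the same exact contour: F#4 A#4 G#4 A4.

F#4 A#4 G#4 A4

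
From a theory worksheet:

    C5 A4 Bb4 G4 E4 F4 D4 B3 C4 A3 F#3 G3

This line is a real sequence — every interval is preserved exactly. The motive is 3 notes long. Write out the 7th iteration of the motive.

Taking 3-note groups, the heads are C5, G4, D4, A3: the pattern moves down a 4th.
Extending down a 4th: E3 → B2 → F#2.
From F#2 the exact shape gives F#2 D#2 E2.

F#2 D#2 E2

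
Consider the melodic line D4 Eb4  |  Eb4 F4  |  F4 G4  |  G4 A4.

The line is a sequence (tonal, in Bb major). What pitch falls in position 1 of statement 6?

Bb4

With 2-note cells, note 1 of each statement runs D4, Eb4, F4, G4.
Each moves up a 2nd. Continuing: A4 → Bb4.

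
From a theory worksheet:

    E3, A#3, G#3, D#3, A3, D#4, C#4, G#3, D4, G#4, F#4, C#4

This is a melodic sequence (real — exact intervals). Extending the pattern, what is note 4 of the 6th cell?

E5

With 4-note cells, note 4 of each statement runs D#3, G#3, C#4.
Carrying that up a 4th forward: F#4 → B4 → E5.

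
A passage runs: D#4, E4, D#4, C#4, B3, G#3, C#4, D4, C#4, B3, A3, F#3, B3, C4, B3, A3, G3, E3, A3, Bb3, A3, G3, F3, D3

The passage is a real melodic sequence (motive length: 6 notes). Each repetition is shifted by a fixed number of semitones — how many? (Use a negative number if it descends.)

-2

Taking 6-note groups, the heads are D#4, C#4, B3, A3: the pattern moves down a 2nd.
D#4→C#4 is 61 − 63 = -2 semitones.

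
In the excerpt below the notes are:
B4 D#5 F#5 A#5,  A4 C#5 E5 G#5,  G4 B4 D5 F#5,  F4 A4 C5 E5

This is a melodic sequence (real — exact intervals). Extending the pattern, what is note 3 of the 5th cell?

Bb4

Grouping in 4s, the 3rd note of each cell is F#5, E5, D5, C5.
From C5, down a 2nd gives Bb4.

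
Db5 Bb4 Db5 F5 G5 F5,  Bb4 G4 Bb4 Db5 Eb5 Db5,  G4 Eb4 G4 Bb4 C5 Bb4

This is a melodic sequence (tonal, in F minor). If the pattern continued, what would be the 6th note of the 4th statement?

G4

Grouping in 6s, the 6th note of each cell is F5, Db5, Bb4.
From Bb4, down a 3rd gives G4.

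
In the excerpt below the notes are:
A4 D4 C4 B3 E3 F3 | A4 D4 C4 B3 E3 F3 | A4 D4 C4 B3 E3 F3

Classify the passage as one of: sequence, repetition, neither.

repetition

Each 6-note cell is identical (A4 D4 C4 B3 E3 F3), restated at the same pitch.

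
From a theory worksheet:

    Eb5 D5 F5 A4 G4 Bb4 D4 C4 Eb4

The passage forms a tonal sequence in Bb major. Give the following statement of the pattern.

G3 F3 A3

With a 3-note motive the entries are Eb5, A4, D4, each down a 5th from the previous.
Statement 4 starts on G3 and keeps the same diatonic contour: G3 F3 A3.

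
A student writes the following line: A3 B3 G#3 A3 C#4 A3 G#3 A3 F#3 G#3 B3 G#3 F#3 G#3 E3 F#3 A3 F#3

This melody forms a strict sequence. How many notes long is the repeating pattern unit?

There are 18 notes; a 6-note unit gives 3 cells:
A3 B3 G#3 A3 C#4 A3 | G#3 A3 F#3 G#3 B3 G#3 | F#3 G#3 E3 F#3 A3 F#3
Every group is a transposition down a 2nd of the one before; no shorter unit works.

6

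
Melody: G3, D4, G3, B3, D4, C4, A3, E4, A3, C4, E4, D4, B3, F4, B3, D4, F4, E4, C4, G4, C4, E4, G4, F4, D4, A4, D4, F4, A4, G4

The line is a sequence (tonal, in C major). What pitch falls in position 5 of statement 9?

With 6-note cells, note 5 of each statement runs D4, E4, F4, G4, A4.
Carrying that up a 2nd forward: B4 → C5 → D5 → E5.

E5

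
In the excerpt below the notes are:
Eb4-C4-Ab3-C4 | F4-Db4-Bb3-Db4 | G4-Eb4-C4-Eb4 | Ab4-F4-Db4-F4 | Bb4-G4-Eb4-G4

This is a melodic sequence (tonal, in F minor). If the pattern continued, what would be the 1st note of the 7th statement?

Db5

Grouping in 4s, the 1st note of each cell is Eb4, F4, G4, Ab4, Bb4.
Carrying that up a 2nd forward: C5 → Db5.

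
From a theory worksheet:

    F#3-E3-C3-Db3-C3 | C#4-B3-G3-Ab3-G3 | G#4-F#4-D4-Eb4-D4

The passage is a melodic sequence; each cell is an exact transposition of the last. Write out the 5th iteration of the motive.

Unit = 5 notes; the statements start on F#3, C#4, G#4, moving up a 5th each time.
Carrying on: D#5 → A#5.
From A#5 the exact shape gives A#5 G#5 E5 F5 E5.

A#5 G#5 E5 F5 E5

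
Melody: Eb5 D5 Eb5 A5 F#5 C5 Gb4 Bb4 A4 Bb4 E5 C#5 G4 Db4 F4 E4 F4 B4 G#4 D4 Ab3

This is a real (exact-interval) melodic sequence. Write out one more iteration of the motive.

C4 B3 C4 F#4 D#4 A3 Eb3

Taking 7-note groups, the heads are Eb5, Bb4, F4: the pattern moves down a 4th.
So cell 4 is C4 B3 C4 F#4 D#4 A3 Eb3.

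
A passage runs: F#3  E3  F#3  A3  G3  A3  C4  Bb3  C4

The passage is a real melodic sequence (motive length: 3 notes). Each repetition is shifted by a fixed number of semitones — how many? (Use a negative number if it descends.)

The 3-note cells begin on F#3, A3, C4 — each up a 3rd from the last.
F#3→A3 is 57 − 54 = 3 semitones.

3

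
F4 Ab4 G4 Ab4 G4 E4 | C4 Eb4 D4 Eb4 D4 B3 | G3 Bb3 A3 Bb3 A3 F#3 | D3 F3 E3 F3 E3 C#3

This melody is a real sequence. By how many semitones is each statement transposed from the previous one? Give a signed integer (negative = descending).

-5

With a 6-note motive the entries are F4, C4, G3, D3, each down a 4th from the previous.
Counting half-steps from F4 to C4: -5.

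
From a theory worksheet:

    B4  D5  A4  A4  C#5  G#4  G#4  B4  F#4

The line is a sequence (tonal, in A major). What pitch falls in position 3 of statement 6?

The unit is 3 notes. Position-3 pitches of the 3 shown cells: A4, G#4, F#4.
Each moves down a 2nd. Continuing: E4 → D4 → C#4.

C#4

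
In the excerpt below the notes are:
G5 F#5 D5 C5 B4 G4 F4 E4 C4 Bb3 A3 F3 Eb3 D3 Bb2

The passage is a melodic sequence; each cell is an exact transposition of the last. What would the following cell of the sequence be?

Ab2 G2 Eb2

Taking 3-note groups, the heads are G5, C5, F4, Bb3, Eb3: the pattern moves down a 5th.
Statement 6 starts on Ab2 and keeps the same exact contour: Ab2 G2 Eb2.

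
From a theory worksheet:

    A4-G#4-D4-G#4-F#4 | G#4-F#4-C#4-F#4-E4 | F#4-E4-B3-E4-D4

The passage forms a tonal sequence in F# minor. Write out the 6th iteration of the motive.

With a 5-note motive the entries are A4, G#4, F#4, each down a 2nd from the previous.
Extending down a 2nd: E4 → D4 → C#4.
From C#4 the diatonic shape gives C#4 B3 F#3 B3 A3.

C#4 B3 F#3 B3 A3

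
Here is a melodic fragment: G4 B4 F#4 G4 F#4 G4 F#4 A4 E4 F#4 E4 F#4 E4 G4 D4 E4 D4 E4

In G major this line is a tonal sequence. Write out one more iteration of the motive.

D4 F#4 C4 D4 C4 D4

Unit = 6 notes; the statements start on G4, F#4, E4, moving down a 2nd each time.
So cell 4 is D4 F#4 C4 D4 C4 D4.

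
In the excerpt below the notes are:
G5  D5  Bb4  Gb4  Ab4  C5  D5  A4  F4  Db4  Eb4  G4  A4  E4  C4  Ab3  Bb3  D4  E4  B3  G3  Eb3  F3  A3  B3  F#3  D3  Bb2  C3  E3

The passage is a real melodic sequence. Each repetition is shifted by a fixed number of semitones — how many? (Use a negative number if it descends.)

-5

With a 6-note motive the entries are G5, D5, A4, E4, B3, each down a 4th from the previous.
Counting half-steps from G5 to D5: -5.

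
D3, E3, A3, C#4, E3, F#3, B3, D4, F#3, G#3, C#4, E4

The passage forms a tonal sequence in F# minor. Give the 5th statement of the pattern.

Taking 4-note groups, the heads are D3, E3, F#3: the pattern moves up a 2nd.
Continuing the starts: G#3 → A3.
So cell 5 is A3 B3 E4 G#4.

A3 B3 E4 G#4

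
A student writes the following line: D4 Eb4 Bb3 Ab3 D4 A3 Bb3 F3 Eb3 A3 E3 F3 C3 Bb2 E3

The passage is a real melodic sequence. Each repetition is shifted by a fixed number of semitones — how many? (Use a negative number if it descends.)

With a 5-note motive the entries are D4, A3, E3, each down a 4th from the previous.
Counting half-steps from D4 to A3: -5.

-5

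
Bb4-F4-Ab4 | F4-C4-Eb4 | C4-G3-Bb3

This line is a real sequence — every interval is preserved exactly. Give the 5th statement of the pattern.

The 3-note cells begin on Bb4, F4, C4 — each down a 4th from the last.
Continuing the starts: G3 → D3.
From D3 the exact shape gives D3 A2 C3.

D3 A2 C3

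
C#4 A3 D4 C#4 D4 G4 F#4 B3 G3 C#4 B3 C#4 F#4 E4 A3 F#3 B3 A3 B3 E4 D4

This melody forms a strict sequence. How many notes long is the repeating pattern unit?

Try groups of 7 (3 cells in 21 notes):
C#4 A3 D4 C#4 D4 G4 F#4 | B3 G3 C#4 B3 C#4 F#4 E4 | A3 F#3 B3 A3 B3 E4 D4
Every group is a transposition down a 2nd of the one before; no shorter unit works.

7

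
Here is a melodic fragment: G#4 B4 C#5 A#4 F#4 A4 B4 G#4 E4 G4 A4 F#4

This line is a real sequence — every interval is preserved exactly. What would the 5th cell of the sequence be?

C4 Eb4 F4 D4

Unit = 4 notes; the statements start on G#4, F#4, E4, moving down a 2nd each time.
Carrying on: D4 → C4.
So cell 5 is C4 Eb4 F4 D4.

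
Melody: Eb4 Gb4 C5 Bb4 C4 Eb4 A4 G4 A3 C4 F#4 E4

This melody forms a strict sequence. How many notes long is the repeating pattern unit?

4

12 notes total. Splitting into 3 groups of 4:
Eb4 Gb4 C5 Bb4 | C4 Eb4 A4 G4 | A3 C4 F#4 E4
Each cell is the previous one down a 3rd — so the unit is 4 notes.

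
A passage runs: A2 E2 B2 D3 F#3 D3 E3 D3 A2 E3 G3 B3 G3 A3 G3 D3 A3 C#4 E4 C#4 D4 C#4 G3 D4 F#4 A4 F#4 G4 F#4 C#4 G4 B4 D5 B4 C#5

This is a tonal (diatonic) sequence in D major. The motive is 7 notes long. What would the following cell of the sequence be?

B4 F#4 C#5 E5 G5 E5 F#5

Unit = 7 notes; the statements start on A2, D3, G3, C#4, F#4, moving up a 4th each time.
From B4 the diatonic shape gives B4 F#4 C#5 E5 G5 E5 F#5.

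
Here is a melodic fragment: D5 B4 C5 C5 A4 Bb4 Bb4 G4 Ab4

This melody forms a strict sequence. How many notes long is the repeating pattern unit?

3

Try groups of 3 (3 cells in 9 notes):
D5 B4 C5 | C5 A4 Bb4 | Bb4 G4 Ab4
Each cell is the previous one down a 2nd — so the unit is 3 notes.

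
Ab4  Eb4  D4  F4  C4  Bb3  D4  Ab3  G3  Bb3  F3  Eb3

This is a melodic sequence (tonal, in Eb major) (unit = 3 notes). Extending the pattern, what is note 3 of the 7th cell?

With 3-note cells, note 3 of each statement runs D4, Bb3, G3, Eb3.
Carrying that down a 3rd forward: C3 → Ab2 → F2.

F2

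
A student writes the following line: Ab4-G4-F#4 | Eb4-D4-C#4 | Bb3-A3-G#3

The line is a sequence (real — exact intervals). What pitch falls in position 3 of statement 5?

A#2

The unit is 3 notes. Position-3 pitches of the 3 shown cells: F#4, C#4, G#3.
Carrying that down a 4th forward: D#3 → A#2.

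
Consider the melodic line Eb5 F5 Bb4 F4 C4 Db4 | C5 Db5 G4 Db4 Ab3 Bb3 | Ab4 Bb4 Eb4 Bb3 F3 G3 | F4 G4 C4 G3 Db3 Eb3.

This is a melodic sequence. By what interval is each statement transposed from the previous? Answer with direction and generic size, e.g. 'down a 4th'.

With a 6-note motive the entries are Eb5, C5, Ab4, F4, each down a 3rd from the previous.
From Eb5 to C5: down a 3rd.

down a 3rd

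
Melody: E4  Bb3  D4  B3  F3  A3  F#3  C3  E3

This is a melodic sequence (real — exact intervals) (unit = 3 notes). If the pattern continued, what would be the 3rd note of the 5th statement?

F#2

With 3-note cells, note 3 of each statement runs D4, A3, E3.
Carrying that down a 4th forward: B2 → F#2.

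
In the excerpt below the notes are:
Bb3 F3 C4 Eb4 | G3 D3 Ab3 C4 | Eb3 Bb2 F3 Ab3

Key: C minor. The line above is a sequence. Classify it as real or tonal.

Every note is diatonic to C minor.
Cell 1 has +7 semitones from note 2 to 3, but cell 2 has +6 — the interval quality changes while the contour stays the same, which is the hallmark of a tonal sequence.

tonal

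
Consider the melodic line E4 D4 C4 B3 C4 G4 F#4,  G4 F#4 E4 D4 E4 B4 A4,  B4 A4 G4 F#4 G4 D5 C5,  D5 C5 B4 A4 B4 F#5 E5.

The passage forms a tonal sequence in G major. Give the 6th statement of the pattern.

A5 G5 F#5 E5 F#5 C6 B5

Taking 7-note groups, the heads are E4, G4, B4, D5: the pattern moves up a 3rd.
Carrying on: F#5 → A5.
Statement 6 starts on A5 and keeps the same diatonic contour: A5 G5 F#5 E5 F#5 C6 B5.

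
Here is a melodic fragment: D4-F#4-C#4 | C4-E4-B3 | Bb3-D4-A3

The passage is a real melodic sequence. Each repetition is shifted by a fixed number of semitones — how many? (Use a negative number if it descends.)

With a 3-note motive the entries are D4, C4, Bb3, each down a 2nd from the previous.
Counting half-steps from D4 to C4: -2.

-2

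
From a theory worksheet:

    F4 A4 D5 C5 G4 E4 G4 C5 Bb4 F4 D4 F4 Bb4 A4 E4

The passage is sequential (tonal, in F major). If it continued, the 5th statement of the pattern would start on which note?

Taking 5-note groups, the heads are F4, E4, D4: the pattern moves down a 2nd.
Continuing: C4 → Bb3. Statement 5 starts on Bb3.

Bb3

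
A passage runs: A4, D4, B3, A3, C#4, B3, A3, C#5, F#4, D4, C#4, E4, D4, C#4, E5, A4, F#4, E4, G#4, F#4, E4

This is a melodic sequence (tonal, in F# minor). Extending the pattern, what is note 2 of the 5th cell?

With 7-note cells, note 2 of each statement runs D4, F#4, A4.
Carrying that up a 3rd forward: C#5 → E5.

E5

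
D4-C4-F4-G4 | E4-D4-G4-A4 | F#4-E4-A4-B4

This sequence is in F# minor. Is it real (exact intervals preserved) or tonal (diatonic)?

real

Each cell has the same semitone pattern (-2, 5, 2) — intervals are preserved exactly.
And C4 lies outside F# minor, so the sequence is real rather than tonal.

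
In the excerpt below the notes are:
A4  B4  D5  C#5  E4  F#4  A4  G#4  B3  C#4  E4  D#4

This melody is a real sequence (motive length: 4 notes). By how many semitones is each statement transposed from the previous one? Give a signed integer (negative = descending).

-5

With a 4-note motive the entries are A4, E4, B3, each down a 4th from the previous.
A4→E4 is 64 − 69 = -5 semitones.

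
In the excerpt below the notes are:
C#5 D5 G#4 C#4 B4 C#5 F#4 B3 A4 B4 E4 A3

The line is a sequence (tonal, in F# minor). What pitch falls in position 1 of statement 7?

The unit is 4 notes. Position-1 pitches of the 3 shown cells: C#5, B4, A4.
Extending down a 2nd: G#4 → F#4 → E4 → D4.

D4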